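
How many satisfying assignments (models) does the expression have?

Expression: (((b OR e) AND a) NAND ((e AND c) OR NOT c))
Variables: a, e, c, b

Satisfying assignments: (0,0,0,0), (0,0,0,1), (0,0,1,0), (0,0,1,1), (0,1,0,0), (0,1,0,1), (0,1,1,0), (0,1,1,1), (1,0,0,0), (1,0,1,0), (1,0,1,1)
Count: 11 out of 16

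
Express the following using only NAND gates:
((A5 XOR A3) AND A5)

((((A5 NAND (A5 NAND A3)) NAND (A3 NAND (A5 NAND A3))) NAND A5) NAND (((A5 NAND (A5 NAND A3)) NAND (A3 NAND (A5 NAND A3))) NAND A5))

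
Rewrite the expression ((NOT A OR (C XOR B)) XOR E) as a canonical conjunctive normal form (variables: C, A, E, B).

(C OR A OR NOT E OR B) AND (C OR A OR NOT E OR NOT B) AND (C OR NOT A OR E OR B) AND (C OR NOT A OR NOT E OR NOT B) AND (NOT C OR A OR NOT E OR B) AND (NOT C OR A OR NOT E OR NOT B) AND (NOT C OR NOT A OR E OR NOT B) AND (NOT C OR NOT A OR NOT E OR B)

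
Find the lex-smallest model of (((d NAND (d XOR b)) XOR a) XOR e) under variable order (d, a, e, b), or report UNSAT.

d=0, a=0, e=0, b=0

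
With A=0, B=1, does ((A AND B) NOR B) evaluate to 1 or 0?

Substituting: ((0 AND 1) NOR 1)
= 0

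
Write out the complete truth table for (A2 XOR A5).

A5 | A2 | Output
----------------
0 | 0 | 0
0 | 1 | 1
1 | 0 | 1
1 | 1 | 0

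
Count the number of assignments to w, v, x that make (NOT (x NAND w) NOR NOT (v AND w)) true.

Satisfying assignments: (1,1,0)
Count: 1 out of 8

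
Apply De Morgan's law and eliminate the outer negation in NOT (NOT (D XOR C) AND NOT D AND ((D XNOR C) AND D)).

(D XOR C) OR D OR NOT ((D XNOR C) AND D)
De Morgan's: NOT(AND of terms) = OR of negations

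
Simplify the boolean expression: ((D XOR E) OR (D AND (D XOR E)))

By absorption (E OR (E AND v) = E):
= (D XOR E)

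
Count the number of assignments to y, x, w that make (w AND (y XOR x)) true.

Satisfying assignments: (0,1,1), (1,0,1)
Count: 2 out of 8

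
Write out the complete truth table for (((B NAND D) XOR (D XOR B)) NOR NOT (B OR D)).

B | D | Output
--------------
0 | 0 | 0
0 | 1 | 1
1 | 0 | 1
1 | 1 | 1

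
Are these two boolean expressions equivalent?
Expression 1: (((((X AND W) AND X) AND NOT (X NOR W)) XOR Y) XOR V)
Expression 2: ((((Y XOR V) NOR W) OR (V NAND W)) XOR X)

No. Counterexample: with W=0, Y=0, V=0, X=0, Expression 1 = 0 but Expression 2 = 1.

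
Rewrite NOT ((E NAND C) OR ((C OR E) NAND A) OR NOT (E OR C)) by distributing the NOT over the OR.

NOT (E NAND C) AND NOT ((C OR E) NAND A) AND (E OR C)
De Morgan's: NOT(OR of terms) = AND of negations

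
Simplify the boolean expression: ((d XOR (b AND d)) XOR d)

By XOR self-cancellation ((E XOR v) XOR v = E):
= (b AND d)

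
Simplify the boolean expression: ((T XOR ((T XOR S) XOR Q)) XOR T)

By XOR self-cancellation ((E XOR v) XOR v = E):
= ((T XOR S) XOR Q)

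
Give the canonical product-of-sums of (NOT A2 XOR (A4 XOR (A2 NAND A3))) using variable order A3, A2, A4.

ΠM(0, 3, 4, 6) = (A3 OR A2 OR A4) AND (A3 OR NOT A2 OR NOT A4) AND (NOT A3 OR A2 OR A4) AND (NOT A3 OR NOT A2 OR A4)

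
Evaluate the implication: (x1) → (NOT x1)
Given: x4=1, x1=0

Antecedent (x1) = 0; consequent (NOT x1) = 1.
0 → 1 = 1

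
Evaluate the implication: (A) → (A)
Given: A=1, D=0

Antecedent (A) = 1; consequent (A) = 1.
1 → 1 = 1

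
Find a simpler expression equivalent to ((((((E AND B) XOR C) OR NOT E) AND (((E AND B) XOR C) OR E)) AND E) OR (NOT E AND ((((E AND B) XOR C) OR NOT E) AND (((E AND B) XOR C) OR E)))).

By distribution ((E AND v) OR (E AND NOT v) = E) then distribution ((E OR v) AND (E OR NOT v) = E):
= ((E AND B) XOR C)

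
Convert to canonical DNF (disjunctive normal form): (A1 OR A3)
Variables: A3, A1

(NOT A3 AND A1) OR (A3 AND NOT A1) OR (A3 AND A1)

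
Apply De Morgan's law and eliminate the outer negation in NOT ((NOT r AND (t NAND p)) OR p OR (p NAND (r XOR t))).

NOT (NOT r AND (t NAND p)) AND NOT p AND NOT (p NAND (r XOR t))
De Morgan's: NOT(OR of terms) = AND of negations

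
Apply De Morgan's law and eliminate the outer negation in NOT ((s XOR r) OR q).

NOT (s XOR r) AND NOT q
De Morgan's: NOT(OR of terms) = AND of negations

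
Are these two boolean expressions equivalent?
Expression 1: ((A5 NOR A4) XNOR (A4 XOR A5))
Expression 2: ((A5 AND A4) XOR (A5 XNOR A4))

No. Counterexample: with A4=0, A5=0, Expression 1 = 0 but Expression 2 = 1.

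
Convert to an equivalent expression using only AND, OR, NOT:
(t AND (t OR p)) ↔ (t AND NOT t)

((t AND (t OR p)) AND (t AND NOT t)) OR (NOT (t AND (t OR p)) AND NOT (t AND NOT t))
(Biconditional = both true or both false)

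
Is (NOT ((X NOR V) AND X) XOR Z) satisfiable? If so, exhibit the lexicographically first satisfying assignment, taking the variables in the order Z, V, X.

Z=0, V=0, X=0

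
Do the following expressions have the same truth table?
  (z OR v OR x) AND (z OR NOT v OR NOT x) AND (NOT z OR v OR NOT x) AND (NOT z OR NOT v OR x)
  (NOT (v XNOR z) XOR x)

Yes, they are equivalent — the two output columns agree on all 8 assignments:
z | v | x | Expression 1 | Expression 2
---------------------------------------
0 | 0 | 0 | 0 | 0
0 | 0 | 1 | 1 | 1
0 | 1 | 0 | 1 | 1
0 | 1 | 1 | 0 | 0
1 | 0 | 0 | 1 | 1
1 | 0 | 1 | 0 | 0
1 | 1 | 0 | 0 | 0
1 | 1 | 1 | 1 | 1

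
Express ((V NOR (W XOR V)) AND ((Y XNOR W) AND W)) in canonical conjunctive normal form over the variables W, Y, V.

(W OR Y OR V) AND (W OR Y OR NOT V) AND (W OR NOT Y OR V) AND (W OR NOT Y OR NOT V) AND (NOT W OR Y OR V) AND (NOT W OR Y OR NOT V) AND (NOT W OR NOT Y OR V) AND (NOT W OR NOT Y OR NOT V)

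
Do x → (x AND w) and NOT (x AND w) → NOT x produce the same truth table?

Yes, Contrapositive is always equivalent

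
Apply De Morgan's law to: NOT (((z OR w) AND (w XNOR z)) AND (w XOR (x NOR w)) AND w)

NOT ((z OR w) AND (w XNOR z)) OR NOT (w XOR (x NOR w)) OR NOT w
De Morgan's: NOT(AND of terms) = OR of negations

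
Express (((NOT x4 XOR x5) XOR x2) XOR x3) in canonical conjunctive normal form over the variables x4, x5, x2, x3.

(x4 OR x5 OR x2 OR NOT x3) AND (x4 OR x5 OR NOT x2 OR x3) AND (x4 OR NOT x5 OR x2 OR x3) AND (x4 OR NOT x5 OR NOT x2 OR NOT x3) AND (NOT x4 OR x5 OR x2 OR x3) AND (NOT x4 OR x5 OR NOT x2 OR NOT x3) AND (NOT x4 OR NOT x5 OR x2 OR NOT x3) AND (NOT x4 OR NOT x5 OR NOT x2 OR x3)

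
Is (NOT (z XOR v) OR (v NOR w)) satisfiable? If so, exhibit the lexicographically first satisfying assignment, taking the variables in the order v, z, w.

v=0, z=0, w=0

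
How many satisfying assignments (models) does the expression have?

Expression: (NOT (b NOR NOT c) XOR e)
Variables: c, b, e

Satisfying assignments: (0,0,0), (0,1,0), (1,0,1), (1,1,0)
Count: 4 out of 8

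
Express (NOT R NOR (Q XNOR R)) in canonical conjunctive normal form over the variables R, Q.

(R OR Q) AND (R OR NOT Q) AND (NOT R OR NOT Q)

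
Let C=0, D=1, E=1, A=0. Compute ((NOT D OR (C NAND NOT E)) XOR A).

Substituting: ((NOT 1 OR (0 NAND NOT 1)) XOR 0)
= 1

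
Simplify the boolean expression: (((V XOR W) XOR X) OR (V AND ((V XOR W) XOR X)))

By absorption (E OR (E AND v) = E):
= ((V XOR W) XOR X)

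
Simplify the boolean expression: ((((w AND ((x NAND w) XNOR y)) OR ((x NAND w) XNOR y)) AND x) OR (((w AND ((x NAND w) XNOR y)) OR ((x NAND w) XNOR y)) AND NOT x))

By distribution ((E AND v) OR (E AND NOT v) = E) then absorption (E OR (E AND v) = E):
= ((x NAND w) XNOR y)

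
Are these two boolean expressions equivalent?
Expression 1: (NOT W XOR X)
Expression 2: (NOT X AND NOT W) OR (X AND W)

Yes, they are equivalent — the two output columns agree on all 4 assignments:
X | W | Expression 1 | Expression 2
-----------------------------------
0 | 0 | 1 | 1
0 | 1 | 0 | 0
1 | 0 | 0 | 0
1 | 1 | 1 | 1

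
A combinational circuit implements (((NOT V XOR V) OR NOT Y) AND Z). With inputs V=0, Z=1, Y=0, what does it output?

Substituting: (((NOT 0 XOR 0) OR NOT 0) AND 1)
= 1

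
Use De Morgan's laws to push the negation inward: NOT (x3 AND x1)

NOT x3 OR NOT x1
De Morgan's: NOT(AND of terms) = OR of negations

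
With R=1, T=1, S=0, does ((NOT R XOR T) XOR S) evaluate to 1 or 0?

Substituting: ((NOT 1 XOR 1) XOR 0)
= 1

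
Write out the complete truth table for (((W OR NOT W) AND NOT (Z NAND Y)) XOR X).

Z | X | W | Y | Output
----------------------
0 | 0 | 0 | 0 | 0
0 | 0 | 0 | 1 | 0
0 | 0 | 1 | 0 | 0
0 | 0 | 1 | 1 | 0
0 | 1 | 0 | 0 | 1
0 | 1 | 0 | 1 | 1
0 | 1 | 1 | 0 | 1
0 | 1 | 1 | 1 | 1
1 | 0 | 0 | 0 | 0
1 | 0 | 0 | 1 | 1
1 | 0 | 1 | 0 | 0
1 | 0 | 1 | 1 | 1
1 | 1 | 0 | 0 | 1
1 | 1 | 0 | 1 | 0
1 | 1 | 1 | 0 | 1
1 | 1 | 1 | 1 | 0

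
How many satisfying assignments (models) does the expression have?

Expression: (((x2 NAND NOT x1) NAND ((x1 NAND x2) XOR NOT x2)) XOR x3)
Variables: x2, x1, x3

Satisfying assignments: (0,0,0), (0,1,0), (1,0,0), (1,1,0)
Count: 4 out of 8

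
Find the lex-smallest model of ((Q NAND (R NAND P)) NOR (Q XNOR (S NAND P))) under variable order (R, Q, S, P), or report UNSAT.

R=0, Q=1, S=1, P=1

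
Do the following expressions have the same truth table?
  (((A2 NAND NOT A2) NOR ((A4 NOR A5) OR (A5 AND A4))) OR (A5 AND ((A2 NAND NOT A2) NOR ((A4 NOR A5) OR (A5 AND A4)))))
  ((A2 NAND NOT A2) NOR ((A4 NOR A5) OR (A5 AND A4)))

Yes, they are equivalent — the two output columns agree on all 8 assignments:
A2 | A5 | A4 | Expression 1 | Expression 2
------------------------------------------
0 | 0 | 0 | 0 | 0
0 | 0 | 1 | 0 | 0
0 | 1 | 0 | 0 | 0
0 | 1 | 1 | 0 | 0
1 | 0 | 0 | 0 | 0
1 | 0 | 1 | 0 | 0
1 | 1 | 0 | 0 | 0
1 | 1 | 1 | 0 | 0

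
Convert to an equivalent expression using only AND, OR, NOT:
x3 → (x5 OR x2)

NOT x3 OR (x5 OR x2)
(Implication elimination: A → B = NOT A OR B)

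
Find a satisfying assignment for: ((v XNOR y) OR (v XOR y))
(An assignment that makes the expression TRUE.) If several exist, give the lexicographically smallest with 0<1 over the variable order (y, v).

y=0, v=0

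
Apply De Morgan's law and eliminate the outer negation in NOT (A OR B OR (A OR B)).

NOT A AND NOT B AND NOT (A OR B)
De Morgan's: NOT(OR of terms) = AND of negations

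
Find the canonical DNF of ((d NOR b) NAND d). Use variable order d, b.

(NOT d AND NOT b) OR (NOT d AND b) OR (d AND NOT b) OR (d AND b)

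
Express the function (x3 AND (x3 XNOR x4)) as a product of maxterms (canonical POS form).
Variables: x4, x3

ΠM(0, 1, 2) = (x4 OR x3) AND (x4 OR NOT x3) AND (NOT x4 OR x3)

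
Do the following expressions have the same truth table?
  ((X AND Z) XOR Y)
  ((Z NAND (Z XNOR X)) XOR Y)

No. Counterexample: with Z=0, X=0, Y=0, Expression 1 = 0 but Expression 2 = 1.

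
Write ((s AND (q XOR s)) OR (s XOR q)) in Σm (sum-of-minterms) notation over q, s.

Σm(1, 2) = (NOT q AND s) OR (q AND NOT s)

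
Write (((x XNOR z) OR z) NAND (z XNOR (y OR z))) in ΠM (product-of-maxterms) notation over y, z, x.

ΠM(0, 2, 3, 6, 7) = (y OR z OR x) AND (y OR NOT z OR x) AND (y OR NOT z OR NOT x) AND (NOT y OR NOT z OR x) AND (NOT y OR NOT z OR NOT x)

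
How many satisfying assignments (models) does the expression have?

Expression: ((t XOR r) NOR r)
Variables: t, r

Satisfying assignments: (0,0)
Count: 1 out of 4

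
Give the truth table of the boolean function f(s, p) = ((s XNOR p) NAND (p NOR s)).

s | p | Output
--------------
0 | 0 | 0
0 | 1 | 1
1 | 0 | 1
1 | 1 | 1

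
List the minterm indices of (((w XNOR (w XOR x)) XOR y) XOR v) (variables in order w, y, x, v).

Σm(0, 3, 5, 6, 8, 11, 13, 14) = (NOT w AND NOT y AND NOT x AND NOT v) OR (NOT w AND NOT y AND x AND v) OR (NOT w AND y AND NOT x AND v) OR (NOT w AND y AND x AND NOT v) OR (w AND NOT y AND NOT x AND NOT v) OR (w AND NOT y AND x AND v) OR (w AND y AND NOT x AND v) OR (w AND y AND x AND NOT v)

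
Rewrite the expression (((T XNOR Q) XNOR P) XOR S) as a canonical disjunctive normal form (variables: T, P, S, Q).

(NOT T AND NOT P AND NOT S AND Q) OR (NOT T AND NOT P AND S AND NOT Q) OR (NOT T AND P AND NOT S AND NOT Q) OR (NOT T AND P AND S AND Q) OR (T AND NOT P AND NOT S AND NOT Q) OR (T AND NOT P AND S AND Q) OR (T AND P AND NOT S AND Q) OR (T AND P AND S AND NOT Q)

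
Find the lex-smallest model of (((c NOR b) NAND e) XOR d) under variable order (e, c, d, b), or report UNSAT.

e=0, c=0, d=0, b=0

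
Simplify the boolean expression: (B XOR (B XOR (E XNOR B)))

By XOR self-cancellation ((E XOR v) XOR v = E):
= (E XNOR B)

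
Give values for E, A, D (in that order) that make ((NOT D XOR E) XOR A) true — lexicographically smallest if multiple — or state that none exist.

E=0, A=0, D=0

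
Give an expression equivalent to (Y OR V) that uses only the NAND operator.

((Y NAND Y) NAND (V NAND V))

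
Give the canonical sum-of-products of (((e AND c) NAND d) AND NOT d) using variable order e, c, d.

Σm(0, 2, 4, 6) = (NOT e AND NOT c AND NOT d) OR (NOT e AND c AND NOT d) OR (e AND NOT c AND NOT d) OR (e AND c AND NOT d)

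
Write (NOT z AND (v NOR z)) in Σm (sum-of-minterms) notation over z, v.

Σm(0) = (NOT z AND NOT v)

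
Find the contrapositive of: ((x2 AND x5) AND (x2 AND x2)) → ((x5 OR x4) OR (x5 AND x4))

Contrapositive: NOT ((x5 OR x4) OR (x5 AND x4)) → NOT ((x2 AND x5) AND (x2 AND x2))
Note: A statement and its contrapositive are logically equivalent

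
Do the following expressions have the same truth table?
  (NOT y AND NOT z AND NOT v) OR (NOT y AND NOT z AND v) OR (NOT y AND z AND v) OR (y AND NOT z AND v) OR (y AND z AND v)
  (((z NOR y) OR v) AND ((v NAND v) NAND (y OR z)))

Yes, they are equivalent — the two output columns agree on all 8 assignments:
y | z | v | Expression 1 | Expression 2
---------------------------------------
0 | 0 | 0 | 1 | 1
0 | 0 | 1 | 1 | 1
0 | 1 | 0 | 0 | 0
0 | 1 | 1 | 1 | 1
1 | 0 | 0 | 0 | 0
1 | 0 | 1 | 1 | 1
1 | 1 | 0 | 0 | 0
1 | 1 | 1 | 1 | 1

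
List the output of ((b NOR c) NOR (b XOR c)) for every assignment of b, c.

b | c | Output
--------------
0 | 0 | 0
0 | 1 | 0
1 | 0 | 0
1 | 1 | 1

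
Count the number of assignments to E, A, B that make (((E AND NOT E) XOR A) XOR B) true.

Satisfying assignments: (0,0,1), (0,1,0), (1,0,1), (1,1,0)
Count: 4 out of 8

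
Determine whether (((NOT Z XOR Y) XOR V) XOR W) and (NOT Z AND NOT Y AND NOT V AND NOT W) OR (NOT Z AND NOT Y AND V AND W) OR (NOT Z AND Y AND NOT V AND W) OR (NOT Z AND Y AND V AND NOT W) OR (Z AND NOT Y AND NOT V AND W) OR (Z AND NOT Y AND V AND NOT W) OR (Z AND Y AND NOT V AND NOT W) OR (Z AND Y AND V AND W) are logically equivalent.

Yes, they are equivalent — the two output columns agree on all 16 assignments:
Z | Y | V | W | Expression 1 | Expression 2
-------------------------------------------
0 | 0 | 0 | 0 | 1 | 1
0 | 0 | 0 | 1 | 0 | 0
0 | 0 | 1 | 0 | 0 | 0
0 | 0 | 1 | 1 | 1 | 1
0 | 1 | 0 | 0 | 0 | 0
0 | 1 | 0 | 1 | 1 | 1
0 | 1 | 1 | 0 | 1 | 1
0 | 1 | 1 | 1 | 0 | 0
1 | 0 | 0 | 0 | 0 | 0
1 | 0 | 0 | 1 | 1 | 1
1 | 0 | 1 | 0 | 1 | 1
1 | 0 | 1 | 1 | 0 | 0
1 | 1 | 0 | 0 | 1 | 1
1 | 1 | 0 | 1 | 0 | 0
1 | 1 | 1 | 0 | 0 | 0
1 | 1 | 1 | 1 | 1 | 1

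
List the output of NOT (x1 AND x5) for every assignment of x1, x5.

x1 | x5 | Output
----------------
0 | 0 | 1
0 | 1 | 1
1 | 0 | 1
1 | 1 | 0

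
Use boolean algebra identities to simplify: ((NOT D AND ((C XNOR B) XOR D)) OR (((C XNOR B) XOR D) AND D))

By distribution ((E AND v) OR (E AND NOT v) = E):
= ((C XNOR B) XOR D)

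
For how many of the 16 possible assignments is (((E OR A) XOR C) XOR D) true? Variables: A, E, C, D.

Satisfying assignments: (0,0,0,1), (0,0,1,0), (0,1,0,0), (0,1,1,1), (1,0,0,0), (1,0,1,1), (1,1,0,0), (1,1,1,1)
Count: 8 out of 16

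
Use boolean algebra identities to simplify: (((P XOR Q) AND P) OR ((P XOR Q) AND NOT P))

By distribution ((E AND v) OR (E AND NOT v) = E):
= (P XOR Q)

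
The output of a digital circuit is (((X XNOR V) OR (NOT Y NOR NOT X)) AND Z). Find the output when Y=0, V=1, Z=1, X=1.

Substituting: (((1 XNOR 1) OR (NOT 0 NOR NOT 1)) AND 1)
= 1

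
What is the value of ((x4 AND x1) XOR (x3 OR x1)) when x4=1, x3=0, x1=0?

Substituting: ((1 AND 0) XOR (0 OR 0))
= 0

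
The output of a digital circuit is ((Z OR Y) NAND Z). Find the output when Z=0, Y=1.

Substituting: ((0 OR 1) NAND 0)
= 1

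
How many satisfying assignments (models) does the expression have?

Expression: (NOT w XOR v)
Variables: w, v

Satisfying assignments: (0,0), (1,1)
Count: 2 out of 4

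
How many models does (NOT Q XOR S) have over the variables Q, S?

Satisfying assignments: (0,0), (1,1)
Count: 2 out of 4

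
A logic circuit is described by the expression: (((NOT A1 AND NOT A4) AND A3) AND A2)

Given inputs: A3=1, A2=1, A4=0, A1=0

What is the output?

Substituting: (((NOT 0 AND NOT 0) AND 1) AND 1)
= 1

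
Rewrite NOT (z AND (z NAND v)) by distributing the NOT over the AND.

NOT z OR NOT (z NAND v)
De Morgan's: NOT(AND of terms) = OR of negations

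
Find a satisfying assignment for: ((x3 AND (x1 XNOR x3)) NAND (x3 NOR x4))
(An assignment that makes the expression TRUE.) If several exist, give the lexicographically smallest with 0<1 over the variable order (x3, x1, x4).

x3=0, x1=0, x4=0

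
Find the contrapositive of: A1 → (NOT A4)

Contrapositive: A4 → NOT A1
Note: A statement and its contrapositive are logically equivalent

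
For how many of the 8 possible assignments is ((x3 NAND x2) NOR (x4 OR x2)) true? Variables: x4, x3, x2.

No assignment satisfies the expression.
Count: 0 out of 8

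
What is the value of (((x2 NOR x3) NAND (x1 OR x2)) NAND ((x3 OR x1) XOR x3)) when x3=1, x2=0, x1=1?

Substituting: (((0 NOR 1) NAND (1 OR 0)) NAND ((1 OR 1) XOR 1))
= 1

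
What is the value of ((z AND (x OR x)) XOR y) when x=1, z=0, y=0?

Substituting: ((0 AND (1 OR 1)) XOR 0)
= 0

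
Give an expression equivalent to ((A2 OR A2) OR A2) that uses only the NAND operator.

((((A2 NAND A2) NAND (A2 NAND A2)) NAND ((A2 NAND A2) NAND (A2 NAND A2))) NAND (A2 NAND A2))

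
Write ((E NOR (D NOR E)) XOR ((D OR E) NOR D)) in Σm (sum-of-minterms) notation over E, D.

Σm(0, 1) = (NOT E AND NOT D) OR (NOT E AND D)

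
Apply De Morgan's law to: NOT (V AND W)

NOT V OR NOT W
De Morgan's: NOT(AND of terms) = OR of negations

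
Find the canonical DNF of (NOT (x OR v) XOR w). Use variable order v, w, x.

(NOT v AND NOT w AND NOT x) OR (NOT v AND w AND x) OR (v AND w AND NOT x) OR (v AND w AND x)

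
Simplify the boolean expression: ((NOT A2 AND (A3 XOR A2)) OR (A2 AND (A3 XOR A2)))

By distribution ((E AND v) OR (E AND NOT v) = E):
= (A3 XOR A2)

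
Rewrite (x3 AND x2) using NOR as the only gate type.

((x3 NOR x3) NOR (x2 NOR x2))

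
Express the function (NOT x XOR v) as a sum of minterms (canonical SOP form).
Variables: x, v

Σm(0, 3) = (NOT x AND NOT v) OR (x AND v)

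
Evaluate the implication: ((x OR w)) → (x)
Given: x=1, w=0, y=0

Antecedent ((x OR w)) = 1; consequent (x) = 1.
1 → 1 = 1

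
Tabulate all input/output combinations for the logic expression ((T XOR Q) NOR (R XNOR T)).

Q | R | T | Output
------------------
0 | 0 | 0 | 0
0 | 0 | 1 | 0
0 | 1 | 0 | 1
0 | 1 | 1 | 0
1 | 0 | 0 | 0
1 | 0 | 1 | 1
1 | 1 | 0 | 0
1 | 1 | 1 | 0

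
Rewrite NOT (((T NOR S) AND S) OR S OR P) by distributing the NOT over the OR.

NOT ((T NOR S) AND S) AND NOT S AND NOT P
De Morgan's: NOT(OR of terms) = AND of negations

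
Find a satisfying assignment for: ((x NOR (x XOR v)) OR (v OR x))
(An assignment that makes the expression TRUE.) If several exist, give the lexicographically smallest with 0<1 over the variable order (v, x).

v=0, x=0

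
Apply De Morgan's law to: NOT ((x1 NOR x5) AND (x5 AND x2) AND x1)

NOT (x1 NOR x5) OR NOT (x5 AND x2) OR NOT x1
De Morgan's: NOT(AND of terms) = OR of negations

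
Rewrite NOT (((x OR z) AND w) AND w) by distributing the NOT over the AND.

NOT ((x OR z) AND w) OR NOT w
De Morgan's: NOT(AND of terms) = OR of negations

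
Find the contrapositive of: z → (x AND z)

Contrapositive: NOT (x AND z) → NOT z
Note: A statement and its contrapositive are logically equivalent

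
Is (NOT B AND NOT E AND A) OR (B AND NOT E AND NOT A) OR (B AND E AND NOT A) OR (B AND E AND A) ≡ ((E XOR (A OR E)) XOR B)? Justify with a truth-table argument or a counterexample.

Yes, they are equivalent — the two output columns agree on all 8 assignments:
B | E | A | Expression 1 | Expression 2
---------------------------------------
0 | 0 | 0 | 0 | 0
0 | 0 | 1 | 1 | 1
0 | 1 | 0 | 0 | 0
0 | 1 | 1 | 0 | 0
1 | 0 | 0 | 1 | 1
1 | 0 | 1 | 0 | 0
1 | 1 | 0 | 1 | 1
1 | 1 | 1 | 1 | 1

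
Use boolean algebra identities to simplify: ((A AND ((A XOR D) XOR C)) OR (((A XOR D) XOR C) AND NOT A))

By distribution ((E AND v) OR (E AND NOT v) = E):
= ((A XOR D) XOR C)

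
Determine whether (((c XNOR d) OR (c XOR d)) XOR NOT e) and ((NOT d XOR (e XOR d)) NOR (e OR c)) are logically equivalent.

No. Counterexample: with e=1, d=0, c=0, Expression 1 = 1 but Expression 2 = 0.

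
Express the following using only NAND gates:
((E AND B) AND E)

((((E NAND B) NAND (E NAND B)) NAND E) NAND (((E NAND B) NAND (E NAND B)) NAND E))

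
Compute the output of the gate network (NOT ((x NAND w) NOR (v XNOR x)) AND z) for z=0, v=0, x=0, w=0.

Substituting: (NOT ((0 NAND 0) NOR (0 XNOR 0)) AND 0)
= 0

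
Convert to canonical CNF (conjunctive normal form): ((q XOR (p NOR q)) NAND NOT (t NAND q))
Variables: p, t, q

(p OR NOT t OR NOT q) AND (NOT p OR NOT t OR NOT q)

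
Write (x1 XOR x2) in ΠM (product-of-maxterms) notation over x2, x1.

ΠM(0, 3) = (x2 OR x1) AND (NOT x2 OR NOT x1)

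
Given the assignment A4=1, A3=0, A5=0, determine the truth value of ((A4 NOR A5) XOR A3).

Substituting: ((1 NOR 0) XOR 0)
= 0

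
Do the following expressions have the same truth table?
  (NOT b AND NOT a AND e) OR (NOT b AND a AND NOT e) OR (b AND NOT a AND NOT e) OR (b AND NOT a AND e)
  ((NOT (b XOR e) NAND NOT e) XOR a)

Yes, they are equivalent — the two output columns agree on all 8 assignments:
b | a | e | Expression 1 | Expression 2
---------------------------------------
0 | 0 | 0 | 0 | 0
0 | 0 | 1 | 1 | 1
0 | 1 | 0 | 1 | 1
0 | 1 | 1 | 0 | 0
1 | 0 | 0 | 1 | 1
1 | 0 | 1 | 1 | 1
1 | 1 | 0 | 0 | 0
1 | 1 | 1 | 0 | 0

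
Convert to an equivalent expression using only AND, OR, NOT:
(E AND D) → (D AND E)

NOT (E AND D) OR (D AND E)
(Implication elimination: A → B = NOT A OR B)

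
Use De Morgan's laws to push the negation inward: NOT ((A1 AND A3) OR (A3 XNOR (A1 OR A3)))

NOT (A1 AND A3) AND NOT (A3 XNOR (A1 OR A3))
De Morgan's: NOT(OR of terms) = AND of negations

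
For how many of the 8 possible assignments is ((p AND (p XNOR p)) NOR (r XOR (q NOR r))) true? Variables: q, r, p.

Satisfying assignments: (1,0,0)
Count: 1 out of 8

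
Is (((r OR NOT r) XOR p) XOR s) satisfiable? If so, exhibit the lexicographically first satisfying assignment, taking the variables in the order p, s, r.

p=0, s=0, r=0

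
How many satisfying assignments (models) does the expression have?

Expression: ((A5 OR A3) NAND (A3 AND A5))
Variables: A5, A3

Satisfying assignments: (0,0), (0,1), (1,0)
Count: 3 out of 4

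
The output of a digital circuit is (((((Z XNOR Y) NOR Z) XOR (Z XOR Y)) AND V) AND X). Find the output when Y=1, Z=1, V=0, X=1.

Substituting: (((((1 XNOR 1) NOR 1) XOR (1 XOR 1)) AND 0) AND 1)
= 0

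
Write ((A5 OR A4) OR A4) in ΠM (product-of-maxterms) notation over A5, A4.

ΠM(0) = (A5 OR A4)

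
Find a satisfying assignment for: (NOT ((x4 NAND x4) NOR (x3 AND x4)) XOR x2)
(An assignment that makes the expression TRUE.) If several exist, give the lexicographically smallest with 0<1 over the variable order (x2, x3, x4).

x2=0, x3=0, x4=0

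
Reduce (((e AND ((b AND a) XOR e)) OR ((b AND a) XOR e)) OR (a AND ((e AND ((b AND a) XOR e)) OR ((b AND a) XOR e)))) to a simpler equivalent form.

By absorption (E OR (E AND v) = E) then absorption (E OR (E AND v) = E):
= ((b AND a) XOR e)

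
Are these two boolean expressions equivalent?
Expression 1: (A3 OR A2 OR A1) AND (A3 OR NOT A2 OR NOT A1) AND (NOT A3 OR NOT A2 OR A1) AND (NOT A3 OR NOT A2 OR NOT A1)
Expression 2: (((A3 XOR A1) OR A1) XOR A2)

Yes, they are equivalent — the two output columns agree on all 8 assignments:
A3 | A2 | A1 | Expression 1 | Expression 2
------------------------------------------
0 | 0 | 0 | 0 | 0
0 | 0 | 1 | 1 | 1
0 | 1 | 0 | 1 | 1
0 | 1 | 1 | 0 | 0
1 | 0 | 0 | 1 | 1
1 | 0 | 1 | 1 | 1
1 | 1 | 0 | 0 | 0
1 | 1 | 1 | 0 | 0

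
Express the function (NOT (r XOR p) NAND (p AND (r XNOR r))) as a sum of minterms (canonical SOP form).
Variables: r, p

Σm(0, 1, 2) = (NOT r AND NOT p) OR (NOT r AND p) OR (r AND NOT p)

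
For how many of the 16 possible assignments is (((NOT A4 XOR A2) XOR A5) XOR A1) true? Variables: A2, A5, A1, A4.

Satisfying assignments: (0,0,0,0), (0,0,1,1), (0,1,0,1), (0,1,1,0), (1,0,0,1), (1,0,1,0), (1,1,0,0), (1,1,1,1)
Count: 8 out of 16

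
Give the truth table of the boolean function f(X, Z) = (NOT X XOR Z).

X | Z | Output
--------------
0 | 0 | 1
0 | 1 | 0
1 | 0 | 0
1 | 1 | 1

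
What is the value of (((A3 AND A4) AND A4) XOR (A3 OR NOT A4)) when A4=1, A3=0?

Substituting: (((0 AND 1) AND 1) XOR (0 OR NOT 1))
= 0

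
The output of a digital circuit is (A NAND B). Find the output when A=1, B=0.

Substituting: (1 NAND 0)
= 1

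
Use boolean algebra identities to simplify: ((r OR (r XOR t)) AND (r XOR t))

By absorption (E AND (E OR v) = E):
= (r XOR t)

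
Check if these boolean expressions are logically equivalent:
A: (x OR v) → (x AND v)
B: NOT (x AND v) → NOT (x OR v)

Yes, Contrapositive is always equivalent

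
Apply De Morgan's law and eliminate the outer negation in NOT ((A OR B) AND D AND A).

NOT (A OR B) OR NOT D OR NOT A
De Morgan's: NOT(AND of terms) = OR of negations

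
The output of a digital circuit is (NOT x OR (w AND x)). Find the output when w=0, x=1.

Substituting: (NOT 1 OR (0 AND 1))
= 0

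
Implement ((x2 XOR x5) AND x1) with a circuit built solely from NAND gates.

((((x2 NAND (x2 NAND x5)) NAND (x5 NAND (x2 NAND x5))) NAND x1) NAND (((x2 NAND (x2 NAND x5)) NAND (x5 NAND (x2 NAND x5))) NAND x1))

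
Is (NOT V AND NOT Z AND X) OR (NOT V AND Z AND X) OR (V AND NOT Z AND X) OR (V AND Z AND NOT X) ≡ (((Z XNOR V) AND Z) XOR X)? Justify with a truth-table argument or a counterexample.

Yes, they are equivalent — the two output columns agree on all 8 assignments:
V | Z | X | Expression 1 | Expression 2
---------------------------------------
0 | 0 | 0 | 0 | 0
0 | 0 | 1 | 1 | 1
0 | 1 | 0 | 0 | 0
0 | 1 | 1 | 1 | 1
1 | 0 | 0 | 0 | 0
1 | 0 | 1 | 1 | 1
1 | 1 | 0 | 1 | 1
1 | 1 | 1 | 0 | 0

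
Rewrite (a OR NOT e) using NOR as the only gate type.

((a NOR (e NOR e)) NOR (a NOR (e NOR e)))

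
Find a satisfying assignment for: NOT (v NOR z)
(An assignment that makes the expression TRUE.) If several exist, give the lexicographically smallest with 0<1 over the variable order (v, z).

v=0, z=1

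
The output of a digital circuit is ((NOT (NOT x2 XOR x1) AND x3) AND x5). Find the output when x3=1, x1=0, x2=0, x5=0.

Substituting: ((NOT (NOT 0 XOR 0) AND 1) AND 0)
= 0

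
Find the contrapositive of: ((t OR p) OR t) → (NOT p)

Contrapositive: p → NOT ((t OR p) OR t)
Note: A statement and its contrapositive are logically equivalent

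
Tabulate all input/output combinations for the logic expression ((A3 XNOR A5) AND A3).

A5 | A3 | Output
----------------
0 | 0 | 0
0 | 1 | 0
1 | 0 | 0
1 | 1 | 1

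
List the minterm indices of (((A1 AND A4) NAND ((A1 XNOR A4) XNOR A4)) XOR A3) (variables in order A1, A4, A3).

Σm(0, 2, 4, 7) = (NOT A1 AND NOT A4 AND NOT A3) OR (NOT A1 AND A4 AND NOT A3) OR (A1 AND NOT A4 AND NOT A3) OR (A1 AND A4 AND A3)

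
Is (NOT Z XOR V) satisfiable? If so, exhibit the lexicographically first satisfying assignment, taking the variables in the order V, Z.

V=0, Z=0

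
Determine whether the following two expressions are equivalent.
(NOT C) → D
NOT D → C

Yes, Contrapositive is always equivalent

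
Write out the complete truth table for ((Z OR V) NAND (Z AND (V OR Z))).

V | Z | Output
--------------
0 | 0 | 1
0 | 1 | 0
1 | 0 | 1
1 | 1 | 0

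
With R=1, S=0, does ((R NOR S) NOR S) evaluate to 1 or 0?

Substituting: ((1 NOR 0) NOR 0)
= 1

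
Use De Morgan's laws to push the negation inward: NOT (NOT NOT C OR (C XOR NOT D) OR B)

NOT C AND NOT (C XOR NOT D) AND NOT B
De Morgan's: NOT(OR of terms) = AND of negations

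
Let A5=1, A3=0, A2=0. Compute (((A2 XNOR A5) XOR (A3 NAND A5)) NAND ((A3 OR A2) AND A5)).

Substituting: (((0 XNOR 1) XOR (0 NAND 1)) NAND ((0 OR 0) AND 1))
= 1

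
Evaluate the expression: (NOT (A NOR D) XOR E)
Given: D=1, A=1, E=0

Substituting: (NOT (1 NOR 1) XOR 0)
= 1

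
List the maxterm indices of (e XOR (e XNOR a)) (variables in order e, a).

ΠM(1, 3) = (e OR NOT a) AND (NOT e OR NOT a)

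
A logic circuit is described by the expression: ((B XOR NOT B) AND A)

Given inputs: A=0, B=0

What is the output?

Substituting: ((0 XOR NOT 0) AND 0)
= 0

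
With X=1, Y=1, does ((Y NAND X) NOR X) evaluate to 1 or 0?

Substituting: ((1 NAND 1) NOR 1)
= 0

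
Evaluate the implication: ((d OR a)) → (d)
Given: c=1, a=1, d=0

Antecedent ((d OR a)) = 1; consequent (d) = 0.
1 → 0 = 0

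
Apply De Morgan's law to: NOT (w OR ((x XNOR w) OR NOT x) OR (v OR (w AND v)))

NOT w AND NOT ((x XNOR w) OR NOT x) AND NOT (v OR (w AND v))
De Morgan's: NOT(OR of terms) = AND of negations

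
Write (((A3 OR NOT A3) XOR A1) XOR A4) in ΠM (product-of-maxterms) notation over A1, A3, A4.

ΠM(1, 3, 4, 6) = (A1 OR A3 OR NOT A4) AND (A1 OR NOT A3 OR NOT A4) AND (NOT A1 OR A3 OR A4) AND (NOT A1 OR NOT A3 OR A4)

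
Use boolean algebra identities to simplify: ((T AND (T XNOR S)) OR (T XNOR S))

By absorption (E OR (E AND v) = E):
= (T XNOR S)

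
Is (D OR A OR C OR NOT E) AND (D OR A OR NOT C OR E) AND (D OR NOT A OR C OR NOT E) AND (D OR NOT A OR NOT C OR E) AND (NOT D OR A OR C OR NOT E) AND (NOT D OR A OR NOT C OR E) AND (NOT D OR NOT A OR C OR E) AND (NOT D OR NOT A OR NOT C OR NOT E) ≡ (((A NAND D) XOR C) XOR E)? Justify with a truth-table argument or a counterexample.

Yes, they are equivalent — the two output columns agree on all 16 assignments:
D | A | C | E | Expression 1 | Expression 2
-------------------------------------------
0 | 0 | 0 | 0 | 1 | 1
0 | 0 | 0 | 1 | 0 | 0
0 | 0 | 1 | 0 | 0 | 0
0 | 0 | 1 | 1 | 1 | 1
0 | 1 | 0 | 0 | 1 | 1
0 | 1 | 0 | 1 | 0 | 0
0 | 1 | 1 | 0 | 0 | 0
0 | 1 | 1 | 1 | 1 | 1
1 | 0 | 0 | 0 | 1 | 1
1 | 0 | 0 | 1 | 0 | 0
1 | 0 | 1 | 0 | 0 | 0
1 | 0 | 1 | 1 | 1 | 1
1 | 1 | 0 | 0 | 0 | 0
1 | 1 | 0 | 1 | 1 | 1
1 | 1 | 1 | 0 | 1 | 1
1 | 1 | 1 | 1 | 0 | 0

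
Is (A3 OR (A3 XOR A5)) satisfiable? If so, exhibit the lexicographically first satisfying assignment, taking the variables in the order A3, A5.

A3=0, A5=1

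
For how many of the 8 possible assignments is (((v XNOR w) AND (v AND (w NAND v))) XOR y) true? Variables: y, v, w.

Satisfying assignments: (1,0,0), (1,0,1), (1,1,0), (1,1,1)
Count: 4 out of 8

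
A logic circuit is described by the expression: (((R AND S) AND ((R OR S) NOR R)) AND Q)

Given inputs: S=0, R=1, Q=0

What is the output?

Substituting: (((1 AND 0) AND ((1 OR 0) NOR 1)) AND 0)
= 0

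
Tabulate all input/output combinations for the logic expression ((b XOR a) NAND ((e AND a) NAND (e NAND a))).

e | b | a | Output
------------------
0 | 0 | 0 | 1
0 | 0 | 1 | 0
0 | 1 | 0 | 0
0 | 1 | 1 | 1
1 | 0 | 0 | 1
1 | 0 | 1 | 0
1 | 1 | 0 | 0
1 | 1 | 1 | 1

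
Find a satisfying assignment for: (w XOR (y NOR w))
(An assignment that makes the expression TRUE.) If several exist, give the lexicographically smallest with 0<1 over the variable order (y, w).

y=0, w=0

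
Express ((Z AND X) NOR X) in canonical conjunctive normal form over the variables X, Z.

(NOT X OR Z) AND (NOT X OR NOT Z)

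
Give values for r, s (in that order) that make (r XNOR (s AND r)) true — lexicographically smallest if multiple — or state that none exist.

r=0, s=0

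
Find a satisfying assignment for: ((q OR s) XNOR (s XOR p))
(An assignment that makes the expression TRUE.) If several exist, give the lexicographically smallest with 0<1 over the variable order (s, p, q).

s=0, p=0, q=0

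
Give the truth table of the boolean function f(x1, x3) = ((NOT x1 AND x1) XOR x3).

x1 | x3 | Output
----------------
0 | 0 | 0
0 | 1 | 1
1 | 0 | 0
1 | 1 | 1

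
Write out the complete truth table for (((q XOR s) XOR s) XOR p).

p | s | q | Output
------------------
0 | 0 | 0 | 0
0 | 0 | 1 | 1
0 | 1 | 0 | 0
0 | 1 | 1 | 1
1 | 0 | 0 | 1
1 | 0 | 1 | 0
1 | 1 | 0 | 1
1 | 1 | 1 | 0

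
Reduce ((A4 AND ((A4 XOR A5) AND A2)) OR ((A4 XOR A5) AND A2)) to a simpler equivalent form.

By absorption (E OR (E AND v) = E):
= ((A4 XOR A5) AND A2)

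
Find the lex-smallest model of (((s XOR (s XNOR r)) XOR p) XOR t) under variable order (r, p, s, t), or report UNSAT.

r=0, p=0, s=0, t=0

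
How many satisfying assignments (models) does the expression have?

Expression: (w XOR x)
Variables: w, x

Satisfying assignments: (0,1), (1,0)
Count: 2 out of 4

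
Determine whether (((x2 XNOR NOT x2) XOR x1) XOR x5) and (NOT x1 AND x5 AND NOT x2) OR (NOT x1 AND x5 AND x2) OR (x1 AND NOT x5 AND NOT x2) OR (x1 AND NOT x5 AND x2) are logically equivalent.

Yes, they are equivalent — the two output columns agree on all 8 assignments:
x1 | x5 | x2 | Expression 1 | Expression 2
------------------------------------------
0 | 0 | 0 | 0 | 0
0 | 0 | 1 | 0 | 0
0 | 1 | 0 | 1 | 1
0 | 1 | 1 | 1 | 1
1 | 0 | 0 | 1 | 1
1 | 0 | 1 | 1 | 1
1 | 1 | 0 | 0 | 0
1 | 1 | 1 | 0 | 0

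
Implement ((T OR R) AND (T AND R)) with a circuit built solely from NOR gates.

((((T NOR R) NOR (T NOR R)) NOR ((T NOR R) NOR (T NOR R))) NOR (((T NOR T) NOR (R NOR R)) NOR ((T NOR T) NOR (R NOR R))))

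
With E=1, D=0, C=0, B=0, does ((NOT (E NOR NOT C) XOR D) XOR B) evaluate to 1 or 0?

Substituting: ((NOT (1 NOR NOT 0) XOR 0) XOR 0)
= 1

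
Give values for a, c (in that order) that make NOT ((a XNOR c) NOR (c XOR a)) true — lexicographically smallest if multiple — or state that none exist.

a=0, c=0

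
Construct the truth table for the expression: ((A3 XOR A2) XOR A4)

A2 | A4 | A3 | Output
---------------------
0 | 0 | 0 | 0
0 | 0 | 1 | 1
0 | 1 | 0 | 1
0 | 1 | 1 | 0
1 | 0 | 0 | 1
1 | 0 | 1 | 0
1 | 1 | 0 | 0
1 | 1 | 1 | 1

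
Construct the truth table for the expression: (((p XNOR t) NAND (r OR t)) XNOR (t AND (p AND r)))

t | r | p | Output
------------------
0 | 0 | 0 | 0
0 | 0 | 1 | 0
0 | 1 | 0 | 1
0 | 1 | 1 | 0
1 | 0 | 0 | 0
1 | 0 | 1 | 1
1 | 1 | 0 | 0
1 | 1 | 1 | 0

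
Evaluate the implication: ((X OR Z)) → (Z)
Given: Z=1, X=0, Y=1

Antecedent ((X OR Z)) = 1; consequent (Z) = 1.
1 → 1 = 1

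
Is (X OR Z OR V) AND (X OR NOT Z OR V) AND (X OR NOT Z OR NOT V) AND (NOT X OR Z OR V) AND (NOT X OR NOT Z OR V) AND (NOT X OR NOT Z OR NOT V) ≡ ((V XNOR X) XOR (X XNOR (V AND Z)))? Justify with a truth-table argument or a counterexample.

Yes, they are equivalent — the two output columns agree on all 8 assignments:
X | Z | V | Expression 1 | Expression 2
---------------------------------------
0 | 0 | 0 | 0 | 0
0 | 0 | 1 | 1 | 1
0 | 1 | 0 | 0 | 0
0 | 1 | 1 | 0 | 0
1 | 0 | 0 | 0 | 0
1 | 0 | 1 | 1 | 1
1 | 1 | 0 | 0 | 0
1 | 1 | 1 | 0 | 0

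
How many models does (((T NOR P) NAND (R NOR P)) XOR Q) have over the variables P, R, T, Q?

Satisfying assignments: (0,0,0,1), (0,0,1,0), (0,1,0,0), (0,1,1,0), (1,0,0,0), (1,0,1,0), (1,1,0,0), (1,1,1,0)
Count: 8 out of 16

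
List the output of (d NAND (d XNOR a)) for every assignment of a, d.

a | d | Output
--------------
0 | 0 | 1
0 | 1 | 1
1 | 0 | 1
1 | 1 | 0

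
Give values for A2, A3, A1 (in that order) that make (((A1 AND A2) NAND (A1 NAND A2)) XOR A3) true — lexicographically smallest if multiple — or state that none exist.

A2=0, A3=0, A1=0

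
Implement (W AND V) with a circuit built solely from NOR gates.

((W NOR W) NOR (V NOR V))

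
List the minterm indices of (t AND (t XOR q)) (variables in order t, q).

Σm(2) = (t AND NOT q)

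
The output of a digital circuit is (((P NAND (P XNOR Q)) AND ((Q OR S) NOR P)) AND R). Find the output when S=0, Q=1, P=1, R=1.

Substituting: (((1 NAND (1 XNOR 1)) AND ((1 OR 0) NOR 1)) AND 1)
= 0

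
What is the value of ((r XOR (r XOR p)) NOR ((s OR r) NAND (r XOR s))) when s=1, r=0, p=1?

Substituting: ((0 XOR (0 XOR 1)) NOR ((1 OR 0) NAND (0 XOR 1)))
= 0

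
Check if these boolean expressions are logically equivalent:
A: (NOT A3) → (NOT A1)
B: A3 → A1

No, Inverse is not equivalent to original (counterexample: A3=0, A1=1)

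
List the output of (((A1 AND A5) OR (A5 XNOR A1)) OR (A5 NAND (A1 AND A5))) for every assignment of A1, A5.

A1 | A5 | Output
----------------
0 | 0 | 1
0 | 1 | 1
1 | 0 | 1
1 | 1 | 1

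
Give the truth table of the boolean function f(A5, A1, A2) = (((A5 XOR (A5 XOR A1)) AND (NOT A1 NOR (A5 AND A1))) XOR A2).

A5 | A1 | A2 | Output
---------------------
0 | 0 | 0 | 0
0 | 0 | 1 | 1
0 | 1 | 0 | 1
0 | 1 | 1 | 0
1 | 0 | 0 | 0
1 | 0 | 1 | 1
1 | 1 | 0 | 0
1 | 1 | 1 | 1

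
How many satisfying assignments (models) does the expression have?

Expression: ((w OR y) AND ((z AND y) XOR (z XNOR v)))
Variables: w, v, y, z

Satisfying assignments: (0,0,1,0), (0,0,1,1), (1,0,0,0), (1,0,1,0), (1,0,1,1), (1,1,0,1)
Count: 6 out of 16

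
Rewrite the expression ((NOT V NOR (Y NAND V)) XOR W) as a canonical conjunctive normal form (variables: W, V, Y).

(W OR V OR Y) AND (W OR V OR NOT Y) AND (W OR NOT V OR Y) AND (NOT W OR NOT V OR NOT Y)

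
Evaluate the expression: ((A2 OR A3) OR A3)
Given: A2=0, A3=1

Substituting: ((0 OR 1) OR 1)
= 1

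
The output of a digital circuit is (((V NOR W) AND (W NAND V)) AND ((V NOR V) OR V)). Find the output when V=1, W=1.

Substituting: (((1 NOR 1) AND (1 NAND 1)) AND ((1 NOR 1) OR 1))
= 0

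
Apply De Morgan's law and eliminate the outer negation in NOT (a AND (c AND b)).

NOT a OR NOT (c AND b)
De Morgan's: NOT(AND of terms) = OR of negations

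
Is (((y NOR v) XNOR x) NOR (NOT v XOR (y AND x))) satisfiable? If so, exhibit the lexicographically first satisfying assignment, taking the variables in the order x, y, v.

x=1, y=0, v=1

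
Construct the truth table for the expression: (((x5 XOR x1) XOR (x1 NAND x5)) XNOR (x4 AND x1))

x1 | x5 | x4 | Output
---------------------
0 | 0 | 0 | 0
0 | 0 | 1 | 0
0 | 1 | 0 | 1
0 | 1 | 1 | 1
1 | 0 | 0 | 1
1 | 0 | 1 | 0
1 | 1 | 0 | 1
1 | 1 | 1 | 0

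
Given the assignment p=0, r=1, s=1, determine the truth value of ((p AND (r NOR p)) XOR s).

Substituting: ((0 AND (1 NOR 0)) XOR 1)
= 1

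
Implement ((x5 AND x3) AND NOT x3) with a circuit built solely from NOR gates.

((((x5 NOR x5) NOR (x3 NOR x3)) NOR ((x5 NOR x5) NOR (x3 NOR x3))) NOR ((x3 NOR x3) NOR (x3 NOR x3)))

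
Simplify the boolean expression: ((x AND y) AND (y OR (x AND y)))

By absorption (E AND (E OR v) = E):
= (x AND y)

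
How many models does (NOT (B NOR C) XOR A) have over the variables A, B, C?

Satisfying assignments: (0,0,1), (0,1,0), (0,1,1), (1,0,0)
Count: 4 out of 8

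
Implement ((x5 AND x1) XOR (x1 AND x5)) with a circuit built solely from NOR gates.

((((((x5 NOR x5) NOR (x1 NOR x1)) NOR ((x1 NOR x1) NOR (x5 NOR x5))) NOR (((x5 NOR x5) NOR (x1 NOR x1)) NOR ((x1 NOR x1) NOR (x5 NOR x5)))) NOR ((((x5 NOR x5) NOR (x1 NOR x1)) NOR ((x1 NOR x1) NOR (x5 NOR x5))) NOR (((x5 NOR x5) NOR (x1 NOR x1)) NOR ((x1 NOR x1) NOR (x5 NOR x5))))) NOR ((((((x5 NOR x5) NOR (x1 NOR x1)) NOR ((x5 NOR x5) NOR (x1 NOR x1))) NOR (((x1 NOR x1) NOR (x5 NOR x5)) NOR ((x1 NOR x1) NOR (x5 NOR x5)))) NOR ((((x5 NOR x5) NOR (x1 NOR x1)) NOR ((x5 NOR x5) NOR (x1 NOR x1))) NOR (((x1 NOR x1) NOR (x5 NOR x5)) NOR ((x1 NOR x1) NOR (x5 NOR x5))))) NOR (((((x5 NOR x5) NOR (x1 NOR x1)) NOR ((x5 NOR x5) NOR (x1 NOR x1))) NOR (((x1 NOR x1) NOR (x5 NOR x5)) NOR ((x1 NOR x1) NOR (x5 NOR x5)))) NOR ((((x5 NOR x5) NOR (x1 NOR x1)) NOR ((x5 NOR x5) NOR (x1 NOR x1))) NOR (((x1 NOR x1) NOR (x5 NOR x5)) NOR ((x1 NOR x1) NOR (x5 NOR x5)))))))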